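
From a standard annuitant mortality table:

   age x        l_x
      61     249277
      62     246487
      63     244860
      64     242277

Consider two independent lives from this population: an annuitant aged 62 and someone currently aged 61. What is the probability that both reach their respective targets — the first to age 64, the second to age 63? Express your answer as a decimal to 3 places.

p₁ = l_64/l_62 = 242277/246487 = 0.982920; p₂ = l_63/l_61 = 244860/249277 = 0.982281.
P(both) = p₁ × p₂ = 0.982920 × 0.982281 = 0.965504.

0.966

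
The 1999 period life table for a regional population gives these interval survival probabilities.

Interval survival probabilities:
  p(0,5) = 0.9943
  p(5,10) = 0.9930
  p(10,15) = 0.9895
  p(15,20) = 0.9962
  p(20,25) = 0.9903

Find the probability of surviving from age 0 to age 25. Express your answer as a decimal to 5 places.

The overall survival probability is 0.9943 × 0.9930 × 0.9895 × 0.9962 × 0.9903.
= 0.963820.

0.96382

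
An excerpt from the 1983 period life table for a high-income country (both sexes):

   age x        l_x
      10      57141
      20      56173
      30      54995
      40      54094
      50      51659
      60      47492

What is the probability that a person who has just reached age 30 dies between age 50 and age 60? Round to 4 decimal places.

This is the probability of reaching 50 but not 60, conditional on being alive at 30: (l_50 − l_60) / l_30.
= (51659 − 47492) / 54995 = 4167 / 54995 = 0.075771.

0.0758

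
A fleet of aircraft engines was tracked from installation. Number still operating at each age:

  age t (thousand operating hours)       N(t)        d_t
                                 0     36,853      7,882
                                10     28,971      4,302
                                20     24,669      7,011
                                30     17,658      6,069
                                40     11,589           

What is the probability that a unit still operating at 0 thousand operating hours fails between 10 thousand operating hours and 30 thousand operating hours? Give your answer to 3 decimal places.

0.307

This is the probability of reaching 10 but not 30, conditional on being operational at 0: (N(10) − N(30)) / N(0).
= (28,971 − 17,658) / 36,853 = 11,313 / 36,853 = 0.306976.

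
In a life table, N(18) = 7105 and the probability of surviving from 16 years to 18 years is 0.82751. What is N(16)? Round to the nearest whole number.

8586

N(16) = N(18) / p = 7105 / 0.82751 = 8586.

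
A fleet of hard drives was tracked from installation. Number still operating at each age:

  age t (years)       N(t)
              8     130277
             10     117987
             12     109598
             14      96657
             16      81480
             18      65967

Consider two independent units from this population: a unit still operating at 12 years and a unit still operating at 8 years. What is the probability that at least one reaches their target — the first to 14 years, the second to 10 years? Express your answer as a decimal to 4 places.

0.9889

p₁ = N(14)/N(12) = 96657/109598 = 0.881923; p₂ = N(10)/N(8) = 117987/130277 = 0.905663.
P(at least one) = 1 − (1−p₁)(1−p₂) = 1 − 0.118077 × 0.094337 = 0.988861.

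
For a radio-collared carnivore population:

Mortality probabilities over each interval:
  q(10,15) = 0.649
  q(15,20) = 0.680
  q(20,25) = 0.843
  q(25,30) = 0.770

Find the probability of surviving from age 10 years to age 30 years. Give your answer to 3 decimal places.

Survival from 10 to 30 is the product of surviving each interval: (1 − 0.649) × (1 − 0.680) × (1 − 0.843) × (1 − 0.770).
= 0.351 × 0.320 × 0.157 × 0.230 = 0.004056.

0.004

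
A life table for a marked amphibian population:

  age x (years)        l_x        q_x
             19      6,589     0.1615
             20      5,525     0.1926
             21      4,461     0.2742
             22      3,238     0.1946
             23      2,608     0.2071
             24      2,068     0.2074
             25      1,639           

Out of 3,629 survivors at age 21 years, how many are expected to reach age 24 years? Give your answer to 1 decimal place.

1682.3

The relevant probability is 2,068/4,461 = 0.463573.
Expected number = 3,629 × 0.463573 = 1682.3.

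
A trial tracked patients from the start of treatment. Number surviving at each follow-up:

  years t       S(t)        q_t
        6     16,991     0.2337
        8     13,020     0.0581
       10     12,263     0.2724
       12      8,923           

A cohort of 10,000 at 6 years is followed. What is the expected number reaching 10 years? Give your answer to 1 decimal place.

The relevant probability is 12,263/16,991 = 0.721735.
Expected number = 10,000 × 0.721735 = 7217.4.

7217.4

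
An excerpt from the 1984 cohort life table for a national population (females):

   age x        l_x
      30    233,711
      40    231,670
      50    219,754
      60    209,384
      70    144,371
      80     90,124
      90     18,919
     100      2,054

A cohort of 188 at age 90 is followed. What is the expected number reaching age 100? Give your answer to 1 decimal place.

20.4

The relevant probability is 2,054/18,919 = 0.108568.
Expected number = 188 × 0.108568 = 20.4.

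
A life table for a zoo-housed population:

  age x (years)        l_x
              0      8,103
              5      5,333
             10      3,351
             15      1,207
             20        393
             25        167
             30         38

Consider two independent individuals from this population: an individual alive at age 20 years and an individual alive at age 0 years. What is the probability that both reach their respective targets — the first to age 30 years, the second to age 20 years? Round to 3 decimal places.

0.005

p₁ = l_30/l_20 = 38/393 = 0.096692; p₂ = l_20/l_0 = 393/8,103 = 0.048501.
P(both) = p₁ × p₂ = 0.096692 × 0.048501 = 0.004690.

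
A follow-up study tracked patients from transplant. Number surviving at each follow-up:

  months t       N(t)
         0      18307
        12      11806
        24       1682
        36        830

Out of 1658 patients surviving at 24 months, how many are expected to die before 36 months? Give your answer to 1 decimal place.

The relevant probability is 1 − 830/1682 = 0.506540.
Expected number = 1658 × 0.506540 = 839.8.

839.8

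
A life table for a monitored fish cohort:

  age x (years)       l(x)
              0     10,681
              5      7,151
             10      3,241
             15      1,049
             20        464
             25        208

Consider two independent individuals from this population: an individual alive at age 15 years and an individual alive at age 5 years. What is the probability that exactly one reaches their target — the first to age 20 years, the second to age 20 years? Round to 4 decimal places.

0.4498

p₁ = l(20)/l(15) = 464/1,049 = 0.442326; p₂ = l(20)/l(5) = 464/7,151 = 0.064886.
P(exactly one) = p₁(1−p₂) + (1−p₁)p₂ = 0.413625 + 0.036185 = 0.449810.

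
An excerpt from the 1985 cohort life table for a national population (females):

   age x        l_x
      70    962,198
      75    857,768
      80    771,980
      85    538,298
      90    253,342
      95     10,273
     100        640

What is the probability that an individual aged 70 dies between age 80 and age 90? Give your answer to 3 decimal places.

0.539

This is the probability of reaching 80 but not 90, conditional on being alive at 70: (l_80 − l_90) / l_70.
= (771,980 − 253,342) / 962,198 = 518,638 / 962,198 = 0.539014.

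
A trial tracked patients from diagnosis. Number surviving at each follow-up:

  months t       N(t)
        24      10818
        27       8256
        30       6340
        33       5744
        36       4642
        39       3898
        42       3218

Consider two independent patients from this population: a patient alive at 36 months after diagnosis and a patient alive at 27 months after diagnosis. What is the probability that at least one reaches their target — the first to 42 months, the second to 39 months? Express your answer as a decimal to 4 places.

p₁ = N(42)/N(36) = 3218/4642 = 0.693236; p₂ = N(39)/N(27) = 3898/8256 = 0.472141.
P(at least one) = 1 − (1−p₁)(1−p₂) = 1 − 0.306764 × 0.527859 = 0.838072.

0.8381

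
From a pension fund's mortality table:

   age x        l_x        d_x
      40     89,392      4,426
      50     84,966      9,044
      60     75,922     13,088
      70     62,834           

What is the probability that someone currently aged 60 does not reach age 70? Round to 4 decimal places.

P(die before 70 | alive at 60) = 1 − l_70/l_60 = 1 − 62,834/75,922 = (13,088)/75,922 = 0.172387.

0.1724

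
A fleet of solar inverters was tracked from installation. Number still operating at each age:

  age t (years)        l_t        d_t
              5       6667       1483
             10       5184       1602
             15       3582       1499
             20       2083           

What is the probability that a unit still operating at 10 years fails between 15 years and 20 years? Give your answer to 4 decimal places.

0.2892

This is the probability of reaching 15 but not 20, conditional on being operational at 10: (l_15 − l_20) / l_10.
= (3582 − 2083) / 5184 = 1499 / 5184 = 0.289159.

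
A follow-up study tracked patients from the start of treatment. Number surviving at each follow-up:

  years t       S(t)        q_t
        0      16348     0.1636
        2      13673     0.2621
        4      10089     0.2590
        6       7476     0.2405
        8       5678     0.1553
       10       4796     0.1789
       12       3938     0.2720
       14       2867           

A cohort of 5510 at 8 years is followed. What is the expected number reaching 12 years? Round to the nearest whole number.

The relevant probability is 3938/5678 = 0.693554.
Expected number = 5510 × 0.693554 = 3821.

3821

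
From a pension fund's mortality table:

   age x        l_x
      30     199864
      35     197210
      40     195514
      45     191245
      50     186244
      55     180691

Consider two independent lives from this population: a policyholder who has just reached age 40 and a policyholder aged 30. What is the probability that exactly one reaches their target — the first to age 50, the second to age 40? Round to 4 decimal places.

0.0671

p₁ = l_50/l_40 = 186244/195514 = 0.952587; p₂ = l_40/l_30 = 195514/199864 = 0.978235.
P(exactly one) = p₁(1−p₂) + (1−p₁)p₂ = 0.020733 + 0.046381 = 0.067114.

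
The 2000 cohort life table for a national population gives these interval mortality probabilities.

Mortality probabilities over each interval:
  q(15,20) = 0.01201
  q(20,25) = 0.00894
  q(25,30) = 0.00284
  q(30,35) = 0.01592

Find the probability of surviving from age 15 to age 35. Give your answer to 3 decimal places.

0.961

P(survive 15→35) = (1 − 0.01201) × (1 − 0.00894) × (1 − 0.00284) × (1 − 0.01592).
= 0.98799 × 0.99106 × 0.99716 × 0.98408 = 0.960833.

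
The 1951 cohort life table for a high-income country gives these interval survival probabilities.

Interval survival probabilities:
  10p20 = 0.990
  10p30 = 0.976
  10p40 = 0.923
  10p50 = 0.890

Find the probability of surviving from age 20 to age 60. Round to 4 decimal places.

Chaining the interval survival probabilities: 0.990 × 0.976 × 0.923 × 0.890.
= 0.793737.

0.7937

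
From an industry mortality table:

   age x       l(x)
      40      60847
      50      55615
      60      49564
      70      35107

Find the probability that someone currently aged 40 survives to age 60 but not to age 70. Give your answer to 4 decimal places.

This is the probability of reaching 60 but not 70, conditional on being alive at 40: (l(60) − l(70)) / l(40).
= (49564 − 35107) / 60847 = 14457 / 60847 = 0.237596.

0.2376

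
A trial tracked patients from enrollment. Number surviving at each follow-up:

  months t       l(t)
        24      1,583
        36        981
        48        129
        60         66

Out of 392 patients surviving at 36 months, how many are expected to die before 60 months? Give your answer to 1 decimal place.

365.6

The relevant probability is 1 − 66/981 = 0.932722.
Expected number = 392 × 0.932722 = 365.6.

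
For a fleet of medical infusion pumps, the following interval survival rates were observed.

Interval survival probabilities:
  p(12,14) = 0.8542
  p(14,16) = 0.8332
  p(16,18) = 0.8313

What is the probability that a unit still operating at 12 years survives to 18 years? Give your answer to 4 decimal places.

0.5917

Survival from 12 to 18 is the product of surviving each interval: 0.8542 × 0.8332 × 0.8313.
= 0.591652.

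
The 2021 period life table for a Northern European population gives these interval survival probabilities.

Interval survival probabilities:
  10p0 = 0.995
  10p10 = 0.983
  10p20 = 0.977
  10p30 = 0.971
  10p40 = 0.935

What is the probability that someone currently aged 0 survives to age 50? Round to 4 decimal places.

Survival from 0 to 50 is the product of surviving each interval: 0.995 × 0.983 × 0.977 × 0.971 × 0.935.
= 0.867565.

0.8676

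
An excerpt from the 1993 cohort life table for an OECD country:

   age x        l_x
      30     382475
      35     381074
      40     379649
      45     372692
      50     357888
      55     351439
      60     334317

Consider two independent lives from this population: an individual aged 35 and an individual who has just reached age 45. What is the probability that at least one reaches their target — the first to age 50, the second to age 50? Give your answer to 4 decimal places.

p₁ = l_50/l_35 = 357888/381074 = 0.939156; p₂ = l_50/l_45 = 357888/372692 = 0.960278.
P(at least one) = 1 − (1−p₁)(1−p₂) = 1 − 0.060844 × 0.039722 = 0.997583.

0.9976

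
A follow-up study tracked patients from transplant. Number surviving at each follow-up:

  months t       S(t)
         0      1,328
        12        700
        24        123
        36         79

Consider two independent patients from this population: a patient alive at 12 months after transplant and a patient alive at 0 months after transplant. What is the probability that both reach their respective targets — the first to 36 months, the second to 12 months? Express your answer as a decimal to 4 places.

p₁ = S(36)/S(12) = 79/700 = 0.112857; p₂ = S(12)/S(0) = 700/1,328 = 0.527108.
P(both) = p₁ × p₂ = 0.112857 × 0.527108 = 0.059488.

0.0595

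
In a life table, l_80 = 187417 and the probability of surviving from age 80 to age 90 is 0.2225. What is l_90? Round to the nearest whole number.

41700

l_90 = l_80 × p = 187417 × 0.2225 = 41700.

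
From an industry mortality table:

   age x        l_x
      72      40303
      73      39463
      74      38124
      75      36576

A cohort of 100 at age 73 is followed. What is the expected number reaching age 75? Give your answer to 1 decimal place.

92.7

The relevant probability is 36576/39463 = 0.926843.
Expected number = 100 × 0.926843 = 92.7.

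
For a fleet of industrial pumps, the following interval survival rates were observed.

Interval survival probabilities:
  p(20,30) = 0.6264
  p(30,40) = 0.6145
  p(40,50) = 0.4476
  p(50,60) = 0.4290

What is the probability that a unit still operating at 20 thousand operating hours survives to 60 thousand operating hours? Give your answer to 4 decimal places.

0.0739

Chaining the interval survival probabilities: 0.6264 × 0.6145 × 0.4476 × 0.4290.
= 0.073913.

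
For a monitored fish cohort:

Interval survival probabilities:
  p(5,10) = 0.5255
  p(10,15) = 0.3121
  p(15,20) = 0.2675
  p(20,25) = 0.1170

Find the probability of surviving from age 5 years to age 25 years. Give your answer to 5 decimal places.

0.00513

Chaining the interval survival probabilities: 0.5255 × 0.3121 × 0.2675 × 0.1170.
= 0.005133.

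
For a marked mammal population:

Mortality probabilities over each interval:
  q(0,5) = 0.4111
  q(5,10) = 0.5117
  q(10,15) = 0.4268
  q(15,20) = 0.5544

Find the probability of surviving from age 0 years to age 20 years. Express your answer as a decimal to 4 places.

The overall survival probability is (1 − 0.4111) × (1 − 0.5117) × (1 − 0.4268) × (1 − 0.5544).
= 0.5889 × 0.4883 × 0.5732 × 0.4456 = 0.073448.

0.0734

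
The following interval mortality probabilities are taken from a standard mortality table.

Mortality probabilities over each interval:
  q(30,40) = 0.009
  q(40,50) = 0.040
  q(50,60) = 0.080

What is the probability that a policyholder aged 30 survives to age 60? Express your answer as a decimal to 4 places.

0.8753

The overall survival probability is (1 − 0.009) × (1 − 0.040) × (1 − 0.080).
= 0.991 × 0.960 × 0.920 = 0.875251.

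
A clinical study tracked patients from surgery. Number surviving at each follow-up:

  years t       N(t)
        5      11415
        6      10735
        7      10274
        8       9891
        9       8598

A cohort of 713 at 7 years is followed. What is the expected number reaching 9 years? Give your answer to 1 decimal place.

596.7

The relevant probability is 8598/10274 = 0.836870.
Expected number = 713 × 0.836870 = 596.7.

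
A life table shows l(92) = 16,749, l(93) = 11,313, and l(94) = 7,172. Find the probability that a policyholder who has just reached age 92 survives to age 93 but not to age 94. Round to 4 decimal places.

0.2472

This is the probability of reaching 93 but not 94, conditional on being alive at 92: (l(93) − l(94)) / l(92).
= (11,313 − 7,172) / 16,749 = 4,141 / 16,749 = 0.247239.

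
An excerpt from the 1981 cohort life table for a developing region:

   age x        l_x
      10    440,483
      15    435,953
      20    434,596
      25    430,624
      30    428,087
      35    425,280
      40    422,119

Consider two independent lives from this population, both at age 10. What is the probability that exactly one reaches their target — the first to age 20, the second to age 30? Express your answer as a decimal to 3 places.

p₁ = l_20/l_10 = 434,596/440,483 = 0.986635; p₂ = l_30/l_10 = 428,087/440,483 = 0.971858.
P(exactly one) = p₁(1−p₂) + (1−p₁)p₂ = 0.027766 + 0.012989 = 0.040755.

0.041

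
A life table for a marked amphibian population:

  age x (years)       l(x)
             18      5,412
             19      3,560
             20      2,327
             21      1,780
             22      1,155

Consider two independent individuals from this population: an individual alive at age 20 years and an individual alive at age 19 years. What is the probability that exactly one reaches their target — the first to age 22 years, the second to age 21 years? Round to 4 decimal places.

0.5000

p₁ = l(22)/l(20) = 1,155/2,327 = 0.496347; p₂ = l(21)/l(19) = 1,780/3,560 = 0.500000.
P(exactly one) = p₁(1−p₂) + (1−p₁)p₂ = 0.248174 + 0.251827 = 0.500000.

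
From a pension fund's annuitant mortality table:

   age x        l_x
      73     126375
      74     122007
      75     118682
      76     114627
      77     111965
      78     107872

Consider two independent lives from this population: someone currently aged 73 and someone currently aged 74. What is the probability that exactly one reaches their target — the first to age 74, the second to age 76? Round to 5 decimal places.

p₁ = l_74/l_73 = 122007/126375 = 0.965436; p₂ = l_76/l_74 = 114627/122007 = 0.939512.
P(exactly one) = p₁(1−p₂) + (1−p₁)p₂ = 0.058397 + 0.032473 = 0.090871.

0.09087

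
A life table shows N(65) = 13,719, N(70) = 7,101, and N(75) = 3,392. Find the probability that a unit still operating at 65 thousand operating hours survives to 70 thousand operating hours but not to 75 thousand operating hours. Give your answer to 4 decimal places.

0.2704

This is the probability of reaching 70 but not 75, conditional on being operational at 65: (N(70) − N(75)) / N(65).
= (7,101 − 3,392) / 13,719 = 3,709 / 13,719 = 0.270355.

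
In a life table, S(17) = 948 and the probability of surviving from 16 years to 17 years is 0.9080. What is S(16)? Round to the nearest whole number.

1044

S(16) = S(17) / p = 948 / 0.9080 = 1044.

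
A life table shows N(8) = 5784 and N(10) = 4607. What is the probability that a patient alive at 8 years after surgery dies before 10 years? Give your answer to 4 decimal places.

P(die before 10 | alive at 8) = 1 − N(10)/N(8) = 1 − 4607/5784 = (1177)/5784 = 0.203492.

0.2035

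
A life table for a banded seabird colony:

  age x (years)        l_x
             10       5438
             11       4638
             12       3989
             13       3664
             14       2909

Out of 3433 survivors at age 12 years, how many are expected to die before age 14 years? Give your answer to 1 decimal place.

The relevant probability is 1 − 2909/3989 = 0.270745.
Expected number = 3433 × 0.270745 = 929.5.

929.5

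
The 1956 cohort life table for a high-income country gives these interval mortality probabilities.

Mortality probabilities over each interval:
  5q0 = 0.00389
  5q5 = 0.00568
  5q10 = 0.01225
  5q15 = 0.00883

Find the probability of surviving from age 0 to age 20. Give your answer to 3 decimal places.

Survival from 0 to 20 is the product of surviving each interval: (1 − 0.00389) × (1 − 0.00568) × (1 − 0.01225) × (1 − 0.00883).
= 0.99611 × 0.99432 × 0.98775 × 0.99117 = 0.969680.

0.970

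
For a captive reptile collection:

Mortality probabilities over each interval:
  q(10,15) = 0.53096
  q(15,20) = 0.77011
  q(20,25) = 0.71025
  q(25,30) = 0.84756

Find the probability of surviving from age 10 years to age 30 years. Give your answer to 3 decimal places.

0.005

The overall survival probability is (1 − 0.53096) × (1 − 0.77011) × (1 − 0.71025) × (1 − 0.84756).
= 0.46904 × 0.22989 × 0.28975 × 0.15244 = 0.004763.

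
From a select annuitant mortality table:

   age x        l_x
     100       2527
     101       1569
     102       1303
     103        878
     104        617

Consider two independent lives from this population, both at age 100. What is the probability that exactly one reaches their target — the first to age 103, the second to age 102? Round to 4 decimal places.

0.5048

p₁ = l_103/l_100 = 878/2527 = 0.347448; p₂ = l_102/l_100 = 1303/2527 = 0.515631.
P(exactly one) = p₁(1−p₂) + (1−p₁)p₂ = 0.168293 + 0.336476 = 0.504769.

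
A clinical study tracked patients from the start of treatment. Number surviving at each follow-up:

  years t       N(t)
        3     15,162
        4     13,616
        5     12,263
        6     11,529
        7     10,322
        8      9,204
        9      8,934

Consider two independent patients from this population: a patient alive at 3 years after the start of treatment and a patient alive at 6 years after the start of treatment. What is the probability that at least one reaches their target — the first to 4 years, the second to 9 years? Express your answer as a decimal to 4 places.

0.9770

p₁ = N(4)/N(3) = 13,616/15,162 = 0.898035; p₂ = N(9)/N(6) = 8,934/11,529 = 0.774915.
P(at least one) = 1 − (1−p₁)(1−p₂) = 1 − 0.101965 × 0.225085 = 0.977049.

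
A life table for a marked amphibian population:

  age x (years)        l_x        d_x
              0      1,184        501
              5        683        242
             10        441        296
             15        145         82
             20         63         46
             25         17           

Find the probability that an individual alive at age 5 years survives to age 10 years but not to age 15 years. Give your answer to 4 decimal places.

This is the probability of reaching 10 but not 15, conditional on being alive at 5: (l_10 − l_15) / l_5.
= (441 − 145) / 683 = 296 / 683 = 0.433382.

0.4334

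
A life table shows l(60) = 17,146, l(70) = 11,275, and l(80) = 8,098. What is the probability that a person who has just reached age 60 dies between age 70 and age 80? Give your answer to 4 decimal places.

0.1853

This is the probability of reaching 70 but not 80, conditional on being alive at 60: (l(70) − l(80)) / l(60).
= (11,275 − 8,098) / 17,146 = 3,177 / 17,146 = 0.185291.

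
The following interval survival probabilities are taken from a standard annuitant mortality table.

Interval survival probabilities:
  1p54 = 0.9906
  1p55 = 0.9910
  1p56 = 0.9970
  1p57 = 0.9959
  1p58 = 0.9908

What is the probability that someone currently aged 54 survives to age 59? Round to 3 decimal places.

0.966

The overall survival probability is 0.9906 × 0.9910 × 0.9970 × 0.9959 × 0.9908.
= 0.965759.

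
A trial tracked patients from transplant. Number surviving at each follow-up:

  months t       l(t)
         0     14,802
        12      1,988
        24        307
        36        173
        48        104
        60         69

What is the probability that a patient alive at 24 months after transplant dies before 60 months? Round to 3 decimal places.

0.775

P(die before 60 | alive at 24) = 1 − l(60)/l(24) = 1 − 69/307 = (238)/307 = 0.775244.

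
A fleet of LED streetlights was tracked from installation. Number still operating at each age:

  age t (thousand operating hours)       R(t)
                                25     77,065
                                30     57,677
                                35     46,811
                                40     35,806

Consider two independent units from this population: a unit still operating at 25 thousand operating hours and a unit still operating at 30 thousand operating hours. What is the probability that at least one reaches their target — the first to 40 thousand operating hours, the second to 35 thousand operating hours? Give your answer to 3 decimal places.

0.899

p₁ = R(40)/R(25) = 35,806/77,065 = 0.464621; p₂ = R(35)/R(30) = 46,811/57,677 = 0.811606.
P(at least one) = 1 − (1−p₁)(1−p₂) = 1 − 0.535379 × 0.188394 = 0.899138.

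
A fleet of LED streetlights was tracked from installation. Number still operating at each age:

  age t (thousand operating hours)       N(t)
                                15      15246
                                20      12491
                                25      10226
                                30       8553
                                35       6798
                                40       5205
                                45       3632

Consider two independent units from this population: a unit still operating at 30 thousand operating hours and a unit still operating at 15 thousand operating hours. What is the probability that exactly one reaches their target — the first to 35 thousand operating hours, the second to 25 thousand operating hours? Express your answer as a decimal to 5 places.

0.39933

p₁ = N(35)/N(30) = 6798/8553 = 0.794809; p₂ = N(25)/N(15) = 10226/15246 = 0.670733.
P(exactly one) = p₁(1−p₂) + (1−p₁)p₂ = 0.261704 + 0.137628 = 0.399333.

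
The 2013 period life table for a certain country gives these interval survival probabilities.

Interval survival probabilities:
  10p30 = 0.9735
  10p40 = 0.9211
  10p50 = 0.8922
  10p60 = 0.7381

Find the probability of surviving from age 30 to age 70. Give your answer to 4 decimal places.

Chaining the interval survival probabilities: 0.9735 × 0.9211 × 0.8922 × 0.7381.
= 0.590500.

0.5905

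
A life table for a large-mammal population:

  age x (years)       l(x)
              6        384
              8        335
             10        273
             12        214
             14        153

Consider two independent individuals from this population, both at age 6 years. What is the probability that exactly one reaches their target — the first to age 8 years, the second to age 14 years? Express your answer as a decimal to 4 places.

p₁ = l(8)/l(6) = 335/384 = 0.872396; p₂ = l(14)/l(6) = 153/384 = 0.398438.
P(exactly one) = p₁(1−p₂) + (1−p₁)p₂ = 0.524800 + 0.050842 = 0.575643.

0.5756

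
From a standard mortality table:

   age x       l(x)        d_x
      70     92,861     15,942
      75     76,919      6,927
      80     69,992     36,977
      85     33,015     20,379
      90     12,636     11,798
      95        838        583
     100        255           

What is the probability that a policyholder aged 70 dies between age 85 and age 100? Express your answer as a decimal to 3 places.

This is the probability of reaching 85 but not 100, conditional on being alive at 70: (l(85) − l(100)) / l(70).
= (33,015 − 255) / 92,861 = 32,760 / 92,861 = 0.352785.

0.353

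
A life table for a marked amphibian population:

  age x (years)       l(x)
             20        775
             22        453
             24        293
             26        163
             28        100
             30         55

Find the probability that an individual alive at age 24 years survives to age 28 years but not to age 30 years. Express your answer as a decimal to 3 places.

0.154

This is the probability of reaching 28 but not 30, conditional on being alive at 24: (l(28) − l(30)) / l(24).
= (100 − 55) / 293 = 45 / 293 = 0.153584.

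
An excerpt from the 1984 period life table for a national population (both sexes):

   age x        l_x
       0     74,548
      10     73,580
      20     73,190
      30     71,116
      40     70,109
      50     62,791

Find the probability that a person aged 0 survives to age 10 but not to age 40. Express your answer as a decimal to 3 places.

We want 10|30q0 = (l_10 − l_40)/l_0.
This is the probability of reaching 10 but not 40, conditional on being alive at 0: (l_10 − l_40) / l_0.
= (73,580 − 70,109) / 74,548 = 3,471 / 74,548 = 0.046561.

0.047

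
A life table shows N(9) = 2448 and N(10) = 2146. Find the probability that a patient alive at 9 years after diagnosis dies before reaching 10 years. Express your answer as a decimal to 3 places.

P(die before 10 | alive at 9) = 1 − N(10)/N(9) = 1 − 2146/2448 = (302)/2448 = 0.123366.

0.123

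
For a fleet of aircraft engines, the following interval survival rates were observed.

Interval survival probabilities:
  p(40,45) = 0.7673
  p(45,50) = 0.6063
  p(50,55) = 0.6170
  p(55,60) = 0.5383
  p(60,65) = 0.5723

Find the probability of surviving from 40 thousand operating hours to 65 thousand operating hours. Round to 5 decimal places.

0.08843

Chaining the interval survival probabilities: 0.7673 × 0.6063 × 0.6170 × 0.5383 × 0.5723.
= 0.088427.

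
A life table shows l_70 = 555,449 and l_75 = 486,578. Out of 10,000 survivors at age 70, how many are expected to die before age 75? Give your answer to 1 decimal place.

The relevant probability is 1 − 486,578/555,449 = 0.123992.
Expected number = 10,000 × 0.123992 = 1239.9.

1239.9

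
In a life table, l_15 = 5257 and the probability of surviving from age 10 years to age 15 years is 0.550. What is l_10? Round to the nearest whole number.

9558

l_10 = l_15 / p = 5257 / 0.550 = 9558.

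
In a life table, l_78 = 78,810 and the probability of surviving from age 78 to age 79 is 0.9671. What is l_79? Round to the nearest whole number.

76217

l_79 = l_78 × p = 78,810 × 0.9671 = 76217.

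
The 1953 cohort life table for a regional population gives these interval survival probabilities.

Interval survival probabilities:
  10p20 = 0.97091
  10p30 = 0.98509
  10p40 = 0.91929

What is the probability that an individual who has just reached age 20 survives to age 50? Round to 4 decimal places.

0.8792

Survival from 20 to 50 is the product of surviving each interval: 0.97091 × 0.98509 × 0.91929.
= 0.879240.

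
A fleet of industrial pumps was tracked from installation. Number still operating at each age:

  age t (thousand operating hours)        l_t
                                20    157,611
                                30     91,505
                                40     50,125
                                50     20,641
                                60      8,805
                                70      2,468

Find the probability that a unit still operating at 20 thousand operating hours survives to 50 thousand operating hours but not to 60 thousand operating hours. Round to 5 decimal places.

0.07510

This is the probability of reaching 50 but not 60, conditional on being operational at 20: (l_50 − l_60) / l_20.
= (20,641 − 8,805) / 157,611 = 11,836 / 157,611 = 0.075096.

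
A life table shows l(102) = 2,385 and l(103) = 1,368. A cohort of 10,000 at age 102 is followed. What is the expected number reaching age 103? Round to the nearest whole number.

5736

The relevant probability is 1,368/2,385 = 0.573585.
Expected number = 10,000 × 0.573585 = 5736.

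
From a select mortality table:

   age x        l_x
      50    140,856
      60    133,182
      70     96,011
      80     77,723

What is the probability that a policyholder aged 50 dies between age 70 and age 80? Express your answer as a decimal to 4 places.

We want 20|10q50 = (l_70 − l_80)/l_50.
This is the probability of reaching 70 but not 80, conditional on being alive at 50: (l_70 − l_80) / l_50.
= (96,011 − 77,723) / 140,856 = 18,288 / 140,856 = 0.129835.

0.1298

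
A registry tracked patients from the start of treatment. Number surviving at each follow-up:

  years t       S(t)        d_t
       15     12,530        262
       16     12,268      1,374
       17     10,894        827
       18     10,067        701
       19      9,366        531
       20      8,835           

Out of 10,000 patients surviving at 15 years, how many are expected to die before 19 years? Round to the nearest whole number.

The relevant probability is 1 − 9,366/12,530 = 0.252514.
Expected number = 10,000 × 0.252514 = 2525.

2525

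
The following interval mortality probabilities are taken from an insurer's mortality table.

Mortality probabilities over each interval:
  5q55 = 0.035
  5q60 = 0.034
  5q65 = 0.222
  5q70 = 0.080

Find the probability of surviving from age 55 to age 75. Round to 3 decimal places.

Chaining the interval survival probabilities: (1 − 0.035) × (1 − 0.034) × (1 − 0.222) × (1 − 0.080).
= 0.965 × 0.966 × 0.778 × 0.920 = 0.667224.

0.667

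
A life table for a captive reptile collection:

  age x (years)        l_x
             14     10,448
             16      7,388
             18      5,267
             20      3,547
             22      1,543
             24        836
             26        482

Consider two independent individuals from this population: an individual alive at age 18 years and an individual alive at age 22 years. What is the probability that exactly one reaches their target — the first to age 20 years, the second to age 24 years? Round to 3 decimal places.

0.485

p₁ = l_20/l_18 = 3,547/5,267 = 0.673438; p₂ = l_24/l_22 = 836/1,543 = 0.541802.
P(exactly one) = p₁(1−p₂) + (1−p₁)p₂ = 0.308568 + 0.176932 = 0.485500.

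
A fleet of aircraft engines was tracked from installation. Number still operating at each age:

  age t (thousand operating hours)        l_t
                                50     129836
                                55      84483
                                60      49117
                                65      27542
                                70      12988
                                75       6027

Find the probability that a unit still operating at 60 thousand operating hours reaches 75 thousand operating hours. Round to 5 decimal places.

0.12271

The conditional survival probability is l_75/l_60 = 6027/49117 = 0.122707.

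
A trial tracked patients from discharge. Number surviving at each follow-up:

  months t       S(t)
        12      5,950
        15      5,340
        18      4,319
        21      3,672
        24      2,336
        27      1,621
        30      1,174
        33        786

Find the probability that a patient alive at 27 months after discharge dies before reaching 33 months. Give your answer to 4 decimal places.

P(die before 33 | alive at 27) = 1 − S(33)/S(27) = 1 − 786/1,621 = (835)/1,621 = 0.515114.

0.5151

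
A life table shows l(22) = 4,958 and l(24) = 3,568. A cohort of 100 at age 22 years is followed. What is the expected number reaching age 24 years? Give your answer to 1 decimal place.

72.0

The relevant probability is 3,568/4,958 = 0.719645.
Expected number = 100 × 0.719645 = 72.0.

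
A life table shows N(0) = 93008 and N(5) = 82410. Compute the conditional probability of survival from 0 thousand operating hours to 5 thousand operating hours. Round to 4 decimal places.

The conditional survival probability is N(5)/N(0) = 82410/93008 = 0.886053.

0.8861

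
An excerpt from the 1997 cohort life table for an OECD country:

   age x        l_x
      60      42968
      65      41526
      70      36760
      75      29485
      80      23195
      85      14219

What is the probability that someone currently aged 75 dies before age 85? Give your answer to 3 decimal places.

0.518

P(die before 85 | alive at 75) = 1 − l_85/l_75 = 1 − 14219/29485 = (15266)/29485 = 0.517755.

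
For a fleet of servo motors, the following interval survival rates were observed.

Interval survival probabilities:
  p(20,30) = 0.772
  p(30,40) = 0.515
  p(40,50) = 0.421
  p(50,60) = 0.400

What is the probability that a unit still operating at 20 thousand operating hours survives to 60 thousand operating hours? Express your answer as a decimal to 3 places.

P(survive 20→60) = 0.772 × 0.515 × 0.421 × 0.400.
= 0.066952.

0.067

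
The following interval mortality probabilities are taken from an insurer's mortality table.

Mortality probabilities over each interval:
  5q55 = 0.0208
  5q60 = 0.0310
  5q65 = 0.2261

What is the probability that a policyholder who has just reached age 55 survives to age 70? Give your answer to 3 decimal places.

0.734

Chaining the interval survival probabilities: (1 − 0.0208) × (1 − 0.0310) × (1 − 0.2261).
= 0.9792 × 0.9690 × 0.7739 = 0.734311.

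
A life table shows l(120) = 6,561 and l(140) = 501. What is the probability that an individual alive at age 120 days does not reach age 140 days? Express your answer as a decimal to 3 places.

0.924

P(die before 140 | alive at 120) = 1 − l(140)/l(120) = 1 − 501/6,561 = (6,060)/6,561 = 0.923640.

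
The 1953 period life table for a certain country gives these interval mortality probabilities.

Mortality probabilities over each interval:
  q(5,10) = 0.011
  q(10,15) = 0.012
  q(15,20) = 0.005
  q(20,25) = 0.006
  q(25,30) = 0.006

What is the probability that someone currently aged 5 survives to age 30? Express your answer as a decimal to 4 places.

0.9606

The overall survival probability is (1 − 0.011) × (1 − 0.012) × (1 − 0.005) × (1 − 0.006) × (1 − 0.006).
= 0.989 × 0.988 × 0.995 × 0.994 × 0.994 = 0.960614.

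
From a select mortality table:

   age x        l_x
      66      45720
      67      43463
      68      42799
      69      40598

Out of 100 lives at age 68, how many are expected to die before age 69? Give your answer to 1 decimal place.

5.1

The relevant probability is 1 − 40598/42799 = 0.051426.
Expected number = 100 × 0.051426 = 5.1.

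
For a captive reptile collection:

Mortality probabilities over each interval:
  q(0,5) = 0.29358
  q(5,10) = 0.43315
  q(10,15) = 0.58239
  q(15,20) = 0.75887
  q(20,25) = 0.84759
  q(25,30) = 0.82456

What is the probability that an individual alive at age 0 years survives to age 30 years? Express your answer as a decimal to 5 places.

0.00108

The overall survival probability is (1 − 0.29358) × (1 − 0.43315) × (1 − 0.58239) × (1 − 0.75887) × (1 − 0.84759) × (1 − 0.82456).
= 0.70642 × 0.56685 × 0.41761 × 0.24113 × 0.15241 × 0.17544 = 0.001078.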